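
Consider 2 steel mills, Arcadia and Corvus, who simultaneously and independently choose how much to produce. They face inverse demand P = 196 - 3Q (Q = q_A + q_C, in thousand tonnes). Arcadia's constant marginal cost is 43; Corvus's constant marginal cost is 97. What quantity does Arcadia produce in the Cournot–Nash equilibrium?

Arcadia's profit: π_A = (196 - 3Q)q_A - (43q_A). Setting ∂π_A/∂q_A = 0: 153 - 6q_A - 3(q_C) = 0.
Corvus's profit: π_C = (196 - 3Q)q_C - (97q_C). Setting ∂π_C/∂q_C = 0: 99 - 6q_C - 3(q_A) = 0.
Rearranging gives the reaction functions q_A = (153 - 3q_C)/6 and q_C = (99 - 3q_A)/6.
Substituting one into the other gives q_A = 23 and q_C = 5.

23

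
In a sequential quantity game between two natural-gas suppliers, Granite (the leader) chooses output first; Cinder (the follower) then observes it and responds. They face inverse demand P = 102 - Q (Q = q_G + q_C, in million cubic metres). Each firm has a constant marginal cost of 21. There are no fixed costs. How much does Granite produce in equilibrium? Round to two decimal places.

The follower Cinder best-responds to any q_G: π_C = (102 - Q)q_C - 21q_C.
Follower FOC: 81 - q_G - 2q_C = 0, so q_C(q_G) = (81 - q_G)/2.
The leader anticipates this reaction. Substituting into P = 102 - Q gives P = 123/2 - (1/2)q_G, so π_G = (123/2 - (1/2)q_G)q_G - 21q_G.
Maximising: ∂π_G/∂q_G = 81/2 - q_G = 0, giving q_G = 81/2.
Then q_C = (81 - 81/2)/2 = 81/4.

40.50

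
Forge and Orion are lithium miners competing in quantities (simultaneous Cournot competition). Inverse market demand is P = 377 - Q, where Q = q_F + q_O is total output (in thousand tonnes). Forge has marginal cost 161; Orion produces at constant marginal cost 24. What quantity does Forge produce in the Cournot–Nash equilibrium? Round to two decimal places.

26.33

Forge's profit: π_F = (377 - Q)q_F - (161q_F). Setting ∂π_F/∂q_F = 0: 216 - 2q_F - (q_O) = 0.
Orion's first-order condition: 353 - 2q_O - (q_F) = 0.
Best responses: q_F = (216 - q_O)/2, q_O = (353 - q_F)/2.
Solving the pair: q_F = 79/3, q_O = 490/3.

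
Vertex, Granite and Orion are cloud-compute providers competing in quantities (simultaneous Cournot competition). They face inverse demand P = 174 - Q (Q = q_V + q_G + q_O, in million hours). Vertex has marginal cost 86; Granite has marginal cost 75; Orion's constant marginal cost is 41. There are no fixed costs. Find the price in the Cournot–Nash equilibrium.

Vertex's profit: π_V = (174 - Q)q_V - (86q_V). Setting ∂π_V/∂q_V = 0: 88 - 2q_V - (q_G + q_O) = 0.
Granite's profit: π_G = (174 - Q)q_G - (75q_G). Setting ∂π_G/∂q_G = 0: 99 - 2q_G - (q_V + q_O) = 0.
Orion's profit: π_O = (174 - Q)q_O - (41q_O). Setting ∂π_O/∂q_O = 0: 133 - 2q_O - (q_V + q_G) = 0.
Summing all 3 equations gives 320 − 4Q = 0, hence Q = 80.
Back-substituting: q_V = (88 − 80) = 8, q_G = (99 − 80) = 19, q_O = (133 − 80) = 53.
Total output Q = 80, so price P = 174 - 80 = 94.

94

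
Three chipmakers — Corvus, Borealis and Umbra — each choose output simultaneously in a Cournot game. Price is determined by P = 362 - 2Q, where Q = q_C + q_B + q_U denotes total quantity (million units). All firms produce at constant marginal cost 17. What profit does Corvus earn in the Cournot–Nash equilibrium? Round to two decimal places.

3719.53

Each firm earns π_i = (362 - 2Q)q_i - 17q_i.
Setting ∂π_i/∂q_i = 0 with rivals' quantities fixed: 345 - 4q_i - 2·Σ_{j≠i} q_j = 0.
With identical firms every q_j equals q_i, so Σ_{j≠i} q_j = 2q_i and 345 = 8q_i, giving q_i = 345/8.
Price P = 362 - 2·(1035/8) = 413/4.
Corvus's profit: (413/4 - 17)·(345/8) = 3719.5313.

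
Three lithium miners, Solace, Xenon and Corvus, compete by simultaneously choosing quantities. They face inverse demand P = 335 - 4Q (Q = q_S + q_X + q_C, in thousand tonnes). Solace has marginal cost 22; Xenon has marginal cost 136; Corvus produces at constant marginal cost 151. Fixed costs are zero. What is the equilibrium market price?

Solace's profit: π_S = (335 - 4Q)q_S - (22q_S). Setting ∂π_S/∂q_S = 0: 313 - 8q_S - 4(q_X + q_C) = 0.
Xenon's profit: π_X = (335 - 4Q)q_X - (136q_X). Setting ∂π_X/∂q_X = 0: 199 - 8q_X - 4(q_S + q_C) = 0.
Corvus's first-order condition: 184 - 8q_C - 4(q_S + q_X) = 0.
Adding the 3 first-order conditions: 696 − 16Q = 0, so Q = 87/2.
Back-substituting: q_S = (313 − 174)/4 = 139/4, q_X = (199 − 174)/4 = 25/4, q_C = (184 − 174)/4 = 5/2.
Total output Q = 87/2, so price P = 335 - 4·(87/2) = 161.

161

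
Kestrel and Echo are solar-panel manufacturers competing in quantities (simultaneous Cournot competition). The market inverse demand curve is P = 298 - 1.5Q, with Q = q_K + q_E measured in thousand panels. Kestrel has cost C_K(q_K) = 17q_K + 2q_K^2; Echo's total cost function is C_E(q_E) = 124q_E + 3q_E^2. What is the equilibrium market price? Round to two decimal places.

Kestrel's profit: π_K = (298 - 1.5Q)q_K - (17q_K + 2q_K²). Setting ∂π_K/∂q_K = 0: 281 - 7q_K - (3/2)(q_E) = 0.
Echo's first-order condition: 174 - 9q_E - (3/2)(q_K) = 0.
Best responses: q_K = (281 - (3/2)q_E)/7, q_E = (174 - (3/2)q_K)/9.
Solving the pair: q_K = 112/3, q_E = 118/9.
Total output Q = 454/9, so price P = 298 - (3/2)·(454/9) = 667/3.

222.33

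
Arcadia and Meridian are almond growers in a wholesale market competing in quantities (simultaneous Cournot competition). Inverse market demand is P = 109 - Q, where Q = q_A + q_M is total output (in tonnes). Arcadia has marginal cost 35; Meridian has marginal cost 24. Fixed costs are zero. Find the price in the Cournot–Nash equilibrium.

Arcadia's profit: π_A = (109 - Q)q_A - (35q_A). Setting ∂π_A/∂q_A = 0: 74 - 2q_A - (q_M) = 0.
Meridian's first-order condition: 85 - 2q_M - (q_A) = 0.
Rearranging gives the reaction functions q_A = (74 - q_M)/2 and q_M = (85 - q_A)/2.
Solving the pair: q_A = 21, q_M = 32.
Total output Q = 53, so price P = 109 - 53 = 56.

56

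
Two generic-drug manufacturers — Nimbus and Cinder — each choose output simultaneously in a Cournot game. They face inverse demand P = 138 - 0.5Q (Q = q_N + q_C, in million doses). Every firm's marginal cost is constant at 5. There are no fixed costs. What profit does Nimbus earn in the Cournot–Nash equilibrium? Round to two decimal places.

3930.89

Each firm earns π_i = (138 - 0.5Q)q_i - 5q_i.
Setting ∂π_i/∂q_i = 0 with rivals' quantities fixed: 133 - q_i - (1/2)q_j = 0.
With identical firms every q_j equals q_i, so q_j = q_i and 133 = (3/2)q_i, giving q_i = 266/3.
Price P = 138 - (1/2)·(532/3) = 148/3.
Nimbus's profit: (148/3 - 5)·(266/3) = 3930.8889.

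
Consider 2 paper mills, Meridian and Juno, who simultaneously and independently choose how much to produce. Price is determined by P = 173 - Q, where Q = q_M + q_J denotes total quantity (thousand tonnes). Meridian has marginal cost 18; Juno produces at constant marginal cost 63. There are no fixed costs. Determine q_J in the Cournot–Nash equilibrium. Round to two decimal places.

21.67

Meridian's profit: π_M = (173 - Q)q_M - (18q_M). Setting ∂π_M/∂q_M = 0: 155 - 2q_M - (q_J) = 0.
Juno's profit: π_J = (173 - Q)q_J - (63q_J). Setting ∂π_J/∂q_J = 0: 110 - 2q_J - (q_M) = 0.
So q_M = (155 - q_J)/2 and q_J = (110 - q_M)/2.
Solving the pair: q_M = 200/3, q_J = 65/3.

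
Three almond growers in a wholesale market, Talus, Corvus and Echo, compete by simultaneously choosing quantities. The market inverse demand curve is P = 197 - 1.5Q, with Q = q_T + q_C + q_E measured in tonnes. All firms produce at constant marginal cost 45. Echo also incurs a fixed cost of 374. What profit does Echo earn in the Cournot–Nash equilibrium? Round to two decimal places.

588.67

A representative firm's profit is π_i = q_i(197 - 1.5Q) - 45q_i.
Setting ∂π_i/∂q_i = 0 with rivals' quantities fixed: 152 - 3q_i - (3/2)·Σ_{j≠i} q_j = 0.
By symmetry each firm produces the same amount; substituting Σ_{j≠i} q_j = 2q_i yields q_i = 152/6 = 76/3.
Price P = 197 - (3/2)·76 = 83.
Echo's profit: (83 - 45)·(76/3) - 374 = 1766/3.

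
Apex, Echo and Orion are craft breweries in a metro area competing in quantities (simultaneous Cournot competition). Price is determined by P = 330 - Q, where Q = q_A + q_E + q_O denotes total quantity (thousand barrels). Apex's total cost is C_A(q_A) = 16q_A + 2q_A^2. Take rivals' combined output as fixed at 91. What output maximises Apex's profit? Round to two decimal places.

37.17

With rivals' combined output fixed at 91, Apex's profit is π_A = (330 - 91 - q_A)q_A - (16q_A + 2q_A²) = (239 - q_A)q_A - (16q_A + 2q_A²).
∂π_A/∂q_A = 223 - 6q_A = 0, so q_A = 223/6.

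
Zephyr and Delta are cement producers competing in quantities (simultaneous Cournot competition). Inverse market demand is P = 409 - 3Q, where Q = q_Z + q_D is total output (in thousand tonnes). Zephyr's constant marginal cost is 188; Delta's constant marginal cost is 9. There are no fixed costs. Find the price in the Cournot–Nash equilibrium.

Zephyr's profit: π_Z = (409 - 3Q)q_Z - (188q_Z). Setting ∂π_Z/∂q_Z = 0: 221 - 6q_Z - 3(q_D) = 0.
Delta's first-order condition: 400 - 6q_D - 3(q_Z) = 0.
So q_Z = (221 - 3q_D)/6 and q_D = (400 - 3q_Z)/6.
Solving the pair: q_Z = 14/3, q_D = 193/3.
Total output Q = 69, so price P = 409 - 3·69 = 202.

202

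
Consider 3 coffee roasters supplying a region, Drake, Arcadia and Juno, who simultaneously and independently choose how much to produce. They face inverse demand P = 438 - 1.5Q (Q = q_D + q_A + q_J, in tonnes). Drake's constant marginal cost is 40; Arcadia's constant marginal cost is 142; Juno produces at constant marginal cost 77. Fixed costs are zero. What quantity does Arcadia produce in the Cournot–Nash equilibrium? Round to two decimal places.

21.50

Drake's profit: π_D = (438 - 1.5Q)q_D - (40q_D). Setting ∂π_D/∂q_D = 0: 398 - 3q_D - (3/2)(q_A + q_J) = 0.
Arcadia's first-order condition: 296 - 3q_A - (3/2)(q_D + q_J) = 0.
Juno's first-order condition: 361 - 3q_J - (3/2)(q_D + q_A) = 0.
Adding the 3 first-order conditions: 1055 − 6Q = 0, so Q = 1055/6.
Back-substituting: q_D = (398 − 1055/4)/(3/2) = 179/2, q_A = (296 − 1055/4)/(3/2) = 43/2, q_J = (361 − 1055/4)/(3/2) = 389/6.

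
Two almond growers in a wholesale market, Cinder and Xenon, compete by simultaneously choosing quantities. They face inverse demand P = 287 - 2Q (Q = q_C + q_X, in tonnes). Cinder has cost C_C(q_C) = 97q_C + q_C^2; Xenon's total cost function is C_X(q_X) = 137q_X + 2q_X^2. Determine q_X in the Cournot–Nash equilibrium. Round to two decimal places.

11.82

Cinder's profit: π_C = (287 - 2Q)q_C - (97q_C + q_C²). Setting ∂π_C/∂q_C = 0: 190 - 6q_C - 2(q_X) = 0.
Xenon's first-order condition: 150 - 8q_X - 2(q_C) = 0.
Best responses: q_C = (190 - 2q_X)/6, q_X = (150 - 2q_C)/8.
Substituting one into the other gives q_C = 305/11 and q_X = 130/11.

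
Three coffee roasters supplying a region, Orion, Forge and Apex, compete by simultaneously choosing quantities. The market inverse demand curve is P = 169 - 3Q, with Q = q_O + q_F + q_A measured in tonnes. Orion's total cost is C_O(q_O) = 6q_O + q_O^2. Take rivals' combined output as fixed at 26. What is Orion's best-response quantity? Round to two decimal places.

With rivals' combined output fixed at 26, Orion's profit is π_O = (169 - 3·26 - 3q_O)q_O - (6q_O + q_O²) = (91 - 3q_O)q_O - (6q_O + q_O²).
∂π_O/∂q_O = 85 - 8q_O = 0, so q_O = 85/8.

10.63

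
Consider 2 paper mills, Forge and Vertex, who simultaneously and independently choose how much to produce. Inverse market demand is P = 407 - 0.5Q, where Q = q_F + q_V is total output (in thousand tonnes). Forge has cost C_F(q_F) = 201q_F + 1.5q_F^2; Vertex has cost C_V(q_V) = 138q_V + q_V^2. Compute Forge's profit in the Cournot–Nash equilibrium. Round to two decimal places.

Forge's profit: π_F = (407 - 0.5Q)q_F - (201q_F + (3/2)q_F²). Setting ∂π_F/∂q_F = 0: 206 - 4q_F - (1/2)(q_V) = 0.
Vertex's first-order condition: 269 - 3q_V - (1/2)(q_F) = 0.
So q_F = (206 - (1/2)q_V)/4 and q_V = (269 - (1/2)q_F)/3.
Substituting one into the other gives q_F = 1934/47 and q_V = 82.8085.
Price P = 407 - (1/2)·123.9574 = 345.0213.
Forge's profit: 345.0213·(1934/47) - 201·(1934/47) - (3/2)(1934/47)² = 3386.4699.

3386.47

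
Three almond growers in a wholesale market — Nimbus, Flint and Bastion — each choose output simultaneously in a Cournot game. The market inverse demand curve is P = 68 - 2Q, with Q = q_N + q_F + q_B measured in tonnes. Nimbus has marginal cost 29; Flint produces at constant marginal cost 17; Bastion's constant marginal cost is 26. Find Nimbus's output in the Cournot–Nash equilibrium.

Nimbus's profit: π_N = (68 - 2Q)q_N - (29q_N). Setting ∂π_N/∂q_N = 0: 39 - 4q_N - 2(q_F + q_B) = 0.
Flint's first-order condition: 51 - 4q_F - 2(q_N + q_B) = 0.
Bastion's profit: π_B = (68 - 2Q)q_B - (26q_B). Setting ∂π_B/∂q_B = 0: 42 - 4q_B - 2(q_N + q_F) = 0.
Adding the 3 first-order conditions: 132 − 8Q = 0, so Q = 33/2.
Back-substituting: q_N = (39 − 33)/2 = 3, q_F = (51 − 33)/2 = 9, q_B = (42 − 33)/2 = 9/2.

3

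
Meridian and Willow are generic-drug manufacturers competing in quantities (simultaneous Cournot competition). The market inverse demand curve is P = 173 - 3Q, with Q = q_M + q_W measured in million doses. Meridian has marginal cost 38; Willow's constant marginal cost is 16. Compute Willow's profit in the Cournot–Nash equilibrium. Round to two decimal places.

1186.70

Meridian's profit: π_M = (173 - 3Q)q_M - (38q_M). Setting ∂π_M/∂q_M = 0: 135 - 6q_M - 3(q_W) = 0.
Willow's profit: π_W = (173 - 3Q)q_W - (16q_W). Setting ∂π_W/∂q_W = 0: 157 - 6q_W - 3(q_M) = 0.
So q_M = (135 - 3q_W)/6 and q_W = (157 - 3q_M)/6.
Substituting one into the other gives q_M = 113/9 and q_W = 179/9.
Price P = 173 - 3·(292/9) = 227/3.
Willow's profit: (227/3 - 16)·(179/9) = 1186.7037.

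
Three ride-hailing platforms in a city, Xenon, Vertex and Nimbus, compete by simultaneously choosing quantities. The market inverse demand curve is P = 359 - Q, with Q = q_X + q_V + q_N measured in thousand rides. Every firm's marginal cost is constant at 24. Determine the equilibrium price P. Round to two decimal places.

Each firm earns π_i = (359 - Q)q_i - 24q_i.
Setting ∂π_i/∂q_i = 0 with rivals' quantities fixed: 335 - 2q_i - Σ_{j≠i} q_j = 0.
With identical firms every q_j equals q_i, so Σ_{j≠i} q_j = 2q_i and 335 = 4q_i, giving q_i = 335/4.
Total output Q = 1005/4, so price P = 359 - 1005/4 = 431/4.

107.75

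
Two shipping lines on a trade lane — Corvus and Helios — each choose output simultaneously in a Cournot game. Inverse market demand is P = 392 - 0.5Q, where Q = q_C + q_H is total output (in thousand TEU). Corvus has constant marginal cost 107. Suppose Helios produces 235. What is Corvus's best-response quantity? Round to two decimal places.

167.50

With the rival's output fixed at 235, Corvus's profit is π_C = (392 - (1/2)·235 - (1/2)q_C)q_C - (107q_C) = (549/2 - (1/2)q_C)q_C - (107q_C).
∂π_C/∂q_C = 335/2 - q_C = 0, so q_C = 335/2.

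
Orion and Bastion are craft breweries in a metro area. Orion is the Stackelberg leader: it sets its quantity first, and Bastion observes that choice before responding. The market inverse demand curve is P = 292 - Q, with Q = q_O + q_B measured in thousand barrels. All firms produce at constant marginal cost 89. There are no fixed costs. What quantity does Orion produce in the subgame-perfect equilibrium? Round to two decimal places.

101.50

The follower Bastion best-responds to any q_O: π_B = (292 - Q)q_B - 89q_B.
Follower FOC: 203 - q_O - 2q_B = 0, so q_B(q_O) = (203 - q_O)/2.
The leader anticipates this reaction. Substituting into P = 292 - Q gives P = 381/2 - (1/2)q_O, so π_O = (381/2 - (1/2)q_O)q_O - 89q_O.
Maximising: ∂π_O/∂q_O = 203/2 - q_O = 0, giving q_O = 203/2.
Then q_B = (203 - 203/2)/2 = 203/4.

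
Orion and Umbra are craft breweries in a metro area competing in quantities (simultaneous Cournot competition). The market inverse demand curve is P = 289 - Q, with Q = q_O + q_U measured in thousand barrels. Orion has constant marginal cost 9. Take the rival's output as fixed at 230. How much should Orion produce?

25

With the rival's output fixed at 230, Orion's profit is π_O = (289 - 230 - q_O)q_O - (9q_O) = (59 - q_O)q_O - (9q_O).
∂π_O/∂q_O = 50 - 2q_O = 0, so q_O = 25.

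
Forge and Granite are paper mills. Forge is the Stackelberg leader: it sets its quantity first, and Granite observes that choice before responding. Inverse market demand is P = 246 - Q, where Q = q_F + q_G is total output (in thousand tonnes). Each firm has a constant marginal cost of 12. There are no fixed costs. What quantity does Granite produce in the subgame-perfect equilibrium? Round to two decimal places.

58.50

Solve by backward induction. Given q_F, the follower Granite maximises π_G = (246 - q_F - q_G)q_G - 12q_G.
Follower FOC: 234 - q_F - 2q_G = 0, so q_G(q_F) = (234 - q_F)/2.
Forge substitutes q_G(q_F) into its own profit: π_F = q_F(246 - q_F - (234 - q_F)/2) - 12q_F = (129 - (1/2)q_F)q_F - 12q_F.
Maximising: ∂π_F/∂q_F = 117 - q_F = 0, giving q_F = 117.
Then q_G = (234 - 117)/2 = 117/2.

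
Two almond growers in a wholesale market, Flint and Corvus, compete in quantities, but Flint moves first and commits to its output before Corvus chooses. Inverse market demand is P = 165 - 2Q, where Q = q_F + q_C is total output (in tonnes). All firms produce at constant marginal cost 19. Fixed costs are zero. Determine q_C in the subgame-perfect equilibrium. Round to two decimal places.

Solve by backward induction. Given q_F, the follower Corvus maximises π_C = (165 - 2q_F - 2q_C)q_C - 19q_C.
∂π_C/∂q_C = 146 - 2q_F - 4q_C = 0 gives the reaction function q_C = (146 - 2q_F)/4.
Flint substitutes q_C(q_F) into its own profit: π_F = q_F(165 - 2q_F - (146 - 2q_F)/2) - 19q_F = (92 - q_F)q_F - 19q_F.
The leader's first-order condition 73 - 2q_F = 0 yields q_F = 73/2.
Then q_C = (146 - 2·(73/2))/4 = 73/4.

18.25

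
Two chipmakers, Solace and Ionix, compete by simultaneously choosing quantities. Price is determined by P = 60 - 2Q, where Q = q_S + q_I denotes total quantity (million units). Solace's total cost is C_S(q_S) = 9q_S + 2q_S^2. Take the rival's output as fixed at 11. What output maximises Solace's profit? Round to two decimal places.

With the rival's output fixed at 11, Solace's profit is π_S = (60 - 2·11 - 2q_S)q_S - (9q_S + 2q_S²) = (38 - 2q_S)q_S - (9q_S + 2q_S²).
∂π_S/∂q_S = 29 - 8q_S = 0, so q_S = 29/8.

3.63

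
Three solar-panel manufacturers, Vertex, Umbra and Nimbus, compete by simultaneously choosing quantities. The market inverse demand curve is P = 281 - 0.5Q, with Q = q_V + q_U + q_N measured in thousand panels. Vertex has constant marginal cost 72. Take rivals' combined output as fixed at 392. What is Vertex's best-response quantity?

With rivals' combined output fixed at 392, Vertex's profit is π_V = (281 - (1/2)·392 - (1/2)q_V)q_V - (72q_V) = (85 - (1/2)q_V)q_V - (72q_V).
∂π_V/∂q_V = 13 - q_V = 0, so q_V = 13.

13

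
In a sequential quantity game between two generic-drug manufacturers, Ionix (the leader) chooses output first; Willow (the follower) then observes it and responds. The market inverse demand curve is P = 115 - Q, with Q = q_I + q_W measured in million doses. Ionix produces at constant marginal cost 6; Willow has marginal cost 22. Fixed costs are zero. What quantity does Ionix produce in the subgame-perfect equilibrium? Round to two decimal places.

Solve by backward induction. Given q_I, the follower Willow maximises π_W = (115 - q_I - q_W)q_W - 22q_W.
Follower FOC: 93 - q_I - 2q_W = 0, so q_W(q_I) = (93 - q_I)/2.
The leader anticipates this reaction. Substituting into P = 115 - Q gives P = 137/2 - (1/2)q_I, so π_I = (137/2 - (1/2)q_I)q_I - 6q_I.
Maximising: ∂π_I/∂q_I = 125/2 - q_I = 0, giving q_I = 125/2.
Then q_W = (93 - 125/2)/2 = 61/4.

62.50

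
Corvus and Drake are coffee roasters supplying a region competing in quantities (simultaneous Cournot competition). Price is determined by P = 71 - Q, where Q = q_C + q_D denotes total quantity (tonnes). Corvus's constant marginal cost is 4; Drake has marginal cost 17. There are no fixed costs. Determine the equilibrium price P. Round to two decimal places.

Corvus's profit: π_C = (71 - Q)q_C - (4q_C). Setting ∂π_C/∂q_C = 0: 67 - 2q_C - (q_D) = 0.
Drake's first-order condition: 54 - 2q_D - (q_C) = 0.
Rearranging gives the reaction functions q_C = (67 - q_D)/2 and q_D = (54 - q_C)/2.
Solving the pair: q_C = 80/3, q_D = 41/3.
Total output Q = 121/3, so price P = 71 - 121/3 = 92/3.

30.67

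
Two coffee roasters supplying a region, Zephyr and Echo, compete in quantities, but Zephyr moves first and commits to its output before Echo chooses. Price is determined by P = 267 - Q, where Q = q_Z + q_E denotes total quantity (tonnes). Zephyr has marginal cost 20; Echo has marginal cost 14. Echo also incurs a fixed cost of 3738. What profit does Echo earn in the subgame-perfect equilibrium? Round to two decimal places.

Solve by backward induction. Given q_Z, the follower Echo maximises π_E = (267 - q_Z - q_E)q_E - 14q_E.
Setting the follower's marginal profit to zero, 253 - q_Z - 2q_E = 0, i.e. q_E = (253 - q_Z)/2.
The leader anticipates this reaction. Substituting into P = 267 - Q gives P = 281/2 - (1/2)q_Z, so π_Z = (281/2 - (1/2)q_Z)q_Z - 20q_Z.
The leader's first-order condition 241/2 - q_Z = 0 yields q_Z = 241/2.
Then q_E = (253 - 241/2)/2 = 265/4.
Price P = 267 - 747/4 = 321/4.
Echo's profit: (321/4 - 14)·(265/4) - 3738 = 651.0625.

651.06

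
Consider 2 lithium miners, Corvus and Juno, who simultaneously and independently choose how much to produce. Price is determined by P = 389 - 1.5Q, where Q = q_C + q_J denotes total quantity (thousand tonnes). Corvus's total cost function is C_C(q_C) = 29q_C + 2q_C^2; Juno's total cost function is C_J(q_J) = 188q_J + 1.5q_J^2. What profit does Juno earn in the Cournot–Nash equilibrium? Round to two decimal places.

Corvus's profit: π_C = (389 - 1.5Q)q_C - (29q_C + 2q_C²). Setting ∂π_C/∂q_C = 0: 360 - 7q_C - (3/2)(q_J) = 0.
Juno's profit: π_J = (389 - 1.5Q)q_J - (188q_J + (3/2)q_J²). Setting ∂π_J/∂q_J = 0: 201 - 6q_J - (3/2)(q_C) = 0.
So q_C = (360 - (3/2)q_J)/7 and q_J = (201 - (3/2)q_C)/6.
Substituting one into the other gives q_C = 46.7547 and q_J = 1156/53.
Price P = 389 - (3/2)·68.5660 = 286.1509.
Juno's profit: 286.1509·(1156/53) - 188·(1156/53) - (3/2)(1156/53)² = 1427.2011.

1427.20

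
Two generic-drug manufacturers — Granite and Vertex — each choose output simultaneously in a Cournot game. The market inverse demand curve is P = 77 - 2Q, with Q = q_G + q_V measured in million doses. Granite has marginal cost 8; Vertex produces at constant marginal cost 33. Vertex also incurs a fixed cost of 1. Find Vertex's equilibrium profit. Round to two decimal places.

Granite's profit: π_G = (77 - 2Q)q_G - (8q_G). Setting ∂π_G/∂q_G = 0: 69 - 4q_G - 2(q_V) = 0.
Vertex's profit: π_V = (77 - 2Q)q_V - (33q_V). Setting ∂π_V/∂q_V = 0: 44 - 4q_V - 2(q_G) = 0.
Best responses: q_G = (69 - 2q_V)/4, q_V = (44 - 2q_G)/4.
Solving the pair: q_G = 47/3, q_V = 19/6.
Price P = 77 - 2·(113/6) = 118/3.
Vertex's profit: (118/3 - 33)·(19/6) - 1 = 343/18.

19.06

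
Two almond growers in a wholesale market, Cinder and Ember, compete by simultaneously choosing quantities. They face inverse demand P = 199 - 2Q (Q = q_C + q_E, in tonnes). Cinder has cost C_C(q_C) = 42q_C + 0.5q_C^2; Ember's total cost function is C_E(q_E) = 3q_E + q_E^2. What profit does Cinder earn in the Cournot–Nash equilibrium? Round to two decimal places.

1118.71

Cinder's profit: π_C = (199 - 2Q)q_C - (42q_C + (1/2)q_C²). Setting ∂π_C/∂q_C = 0: 157 - 5q_C - 2(q_E) = 0.
Ember's first-order condition: 196 - 6q_E - 2(q_C) = 0.
So q_C = (157 - 2q_E)/5 and q_E = (196 - 2q_C)/6.
Solving the pair: q_C = 275/13, q_E = 333/13.
Price P = 199 - 2·(608/13) = 1371/13.
Cinder's profit: (1371/13)·(275/13) - 42·(275/13) - (1/2)(275/13)² = 1118.7130.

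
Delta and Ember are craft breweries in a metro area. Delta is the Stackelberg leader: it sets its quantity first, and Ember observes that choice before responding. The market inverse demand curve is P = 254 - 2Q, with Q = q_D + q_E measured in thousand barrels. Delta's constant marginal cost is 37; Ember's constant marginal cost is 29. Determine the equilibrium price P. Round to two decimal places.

Solve by backward induction. Given q_D, the follower Ember maximises π_E = (254 - 2q_D - 2q_E)q_E - 29q_E.
∂π_E/∂q_E = 225 - 2q_D - 4q_E = 0 gives the reaction function q_E = (225 - 2q_D)/4.
Delta substitutes q_E(q_D) into its own profit: π_D = q_D(254 - 2q_D - (225 - 2q_D)/2) - 37q_D = (283/2 - q_D)q_D - 37q_D.
The leader's first-order condition 209/2 - 2q_D = 0 yields q_D = 209/4.
Then q_E = (225 - 2·(209/4))/4 = 241/8.
Total output Q = 659/8, so price P = 254 - 2·(659/8) = 357/4.

89.25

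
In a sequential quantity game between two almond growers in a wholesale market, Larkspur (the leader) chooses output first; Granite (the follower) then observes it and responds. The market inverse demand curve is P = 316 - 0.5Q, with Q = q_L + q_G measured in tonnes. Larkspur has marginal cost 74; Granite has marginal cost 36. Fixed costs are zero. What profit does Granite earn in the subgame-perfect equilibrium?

15842

The follower Granite best-responds to any q_L: π_G = (316 - 0.5Q)q_G - 36q_G.
Follower FOC: 280 - (1/2)q_L - q_G = 0, so q_G(q_L) = (280 - (1/2)q_L).
The leader anticipates this reaction. Substituting into P = 316 - 0.5Q gives P = 176 - (1/4)q_L, so π_L = (176 - (1/4)q_L)q_L - 74q_L.
Maximising: ∂π_L/∂q_L = 102 - (1/2)q_L = 0, giving q_L = 204.
Then q_G = (280 - (1/2)·204) = 178.
Price P = 316 - (1/2)·382 = 125.
Granite's profit: (125 - 36)·178 = 15842.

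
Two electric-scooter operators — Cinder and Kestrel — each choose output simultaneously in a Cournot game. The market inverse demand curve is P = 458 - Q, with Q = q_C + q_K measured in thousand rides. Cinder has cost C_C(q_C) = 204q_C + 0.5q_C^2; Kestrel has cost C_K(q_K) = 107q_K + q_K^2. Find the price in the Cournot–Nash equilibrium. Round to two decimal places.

Cinder's profit: π_C = (458 - Q)q_C - (204q_C + (1/2)q_C²). Setting ∂π_C/∂q_C = 0: 254 - 3q_C - (q_K) = 0.
Kestrel's first-order condition: 351 - 4q_K - (q_C) = 0.
Rearranging gives the reaction functions q_C = (254 - q_K)/3 and q_K = (351 - q_C)/4.
Solving the pair: q_C = 665/11, q_K = 799/11.
Total output Q = 1464/11, so price P = 458 - 1464/11 = 324.9091.

324.91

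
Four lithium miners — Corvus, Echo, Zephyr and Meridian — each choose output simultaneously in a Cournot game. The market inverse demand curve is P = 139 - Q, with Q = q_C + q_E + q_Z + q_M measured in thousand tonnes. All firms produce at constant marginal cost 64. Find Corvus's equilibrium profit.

Each firm earns π_i = (139 - Q)q_i - 64q_i.
Setting ∂π_i/∂q_i = 0 with rivals' quantities fixed: 75 - 2q_i - Σ_{j≠i} q_j = 0.
With identical firms every q_j equals q_i, so Σ_{j≠i} q_j = 3q_i and 75 = 5q_i, giving q_i = 15.
Price P = 139 - 60 = 79.
Corvus's profit: (79 - 64)·15 = 225.

225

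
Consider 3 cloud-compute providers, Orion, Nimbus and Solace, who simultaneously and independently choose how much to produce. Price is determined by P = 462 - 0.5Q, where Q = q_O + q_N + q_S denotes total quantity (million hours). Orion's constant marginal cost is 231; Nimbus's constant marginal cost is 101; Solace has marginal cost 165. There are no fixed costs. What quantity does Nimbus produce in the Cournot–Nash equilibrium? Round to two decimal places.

Orion's profit: π_O = (462 - 0.5Q)q_O - (231q_O). Setting ∂π_O/∂q_O = 0: 231 - q_O - (1/2)(q_N + q_S) = 0.
Nimbus's profit: π_N = (462 - 0.5Q)q_N - (101q_N). Setting ∂π_N/∂q_N = 0: 361 - q_N - (1/2)(q_O + q_S) = 0.
Solace's first-order condition: 297 - q_S - (1/2)(q_O + q_N) = 0.
Summing all 3 equations gives 889 − 2Q = 0, hence Q = 889/2.
Back-substituting: q_O = (231 − 889/4)/(1/2) = 35/2, q_N = (361 − 889/4)/(1/2) = 555/2, q_S = (297 − 889/4)/(1/2) = 299/2.

277.50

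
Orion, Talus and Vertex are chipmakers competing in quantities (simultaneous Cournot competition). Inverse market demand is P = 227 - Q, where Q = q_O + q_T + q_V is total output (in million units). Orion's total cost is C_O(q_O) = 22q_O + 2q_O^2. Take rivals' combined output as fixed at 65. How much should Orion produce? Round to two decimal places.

With rivals' combined output fixed at 65, Orion's profit is π_O = (227 - 65 - q_O)q_O - (22q_O + 2q_O²) = (162 - q_O)q_O - (22q_O + 2q_O²).
∂π_O/∂q_O = 140 - 6q_O = 0, so q_O = 70/3.

23.33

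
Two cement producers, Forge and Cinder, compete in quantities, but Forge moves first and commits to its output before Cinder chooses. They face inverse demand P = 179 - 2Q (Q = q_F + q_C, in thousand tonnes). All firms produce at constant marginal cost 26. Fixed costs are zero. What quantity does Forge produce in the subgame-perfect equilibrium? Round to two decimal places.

The follower Cinder best-responds to any q_F: π_C = (179 - 2Q)q_C - 26q_C.
Follower FOC: 153 - 2q_F - 4q_C = 0, so q_C(q_F) = (153 - 2q_F)/4.
The leader anticipates this reaction. Substituting into P = 179 - 2Q gives P = 205/2 - q_F, so π_F = (205/2 - q_F)q_F - 26q_F.
The leader's first-order condition 153/2 - 2q_F = 0 yields q_F = 153/4.
Then q_C = (153 - 2·(153/4))/4 = 153/8.

38.25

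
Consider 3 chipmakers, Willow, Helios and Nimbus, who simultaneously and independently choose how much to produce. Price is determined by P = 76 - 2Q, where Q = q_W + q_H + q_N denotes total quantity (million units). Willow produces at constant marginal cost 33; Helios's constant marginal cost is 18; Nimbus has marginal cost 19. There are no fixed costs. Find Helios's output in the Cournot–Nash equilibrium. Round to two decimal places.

9.25

Willow's profit: π_W = (76 - 2Q)q_W - (33q_W). Setting ∂π_W/∂q_W = 0: 43 - 4q_W - 2(q_H + q_N) = 0.
Helios's first-order condition: 58 - 4q_H - 2(q_W + q_N) = 0.
Nimbus's first-order condition: 57 - 4q_N - 2(q_W + q_H) = 0.
Adding the 3 first-order conditions: 158 − 8Q = 0, so Q = 79/4.
Back-substituting: q_W = (43 − 79/2)/2 = 7/4, q_H = (58 − 79/2)/2 = 37/4, q_N = (57 − 79/2)/2 = 35/4.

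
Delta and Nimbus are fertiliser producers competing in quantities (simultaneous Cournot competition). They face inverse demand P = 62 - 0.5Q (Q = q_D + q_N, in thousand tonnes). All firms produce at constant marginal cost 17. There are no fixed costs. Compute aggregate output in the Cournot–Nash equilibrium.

Each firm earns π_i = (62 - 0.5Q)q_i - 17q_i.
Setting ∂π_i/∂q_i = 0 with rivals' quantities fixed: 45 - q_i - (1/2)q_j = 0.
By symmetry each firm produces the same amount; substituting q_j = q_i yields q_i = 45/(3/2) = 30.
Total output Q = 30 + 30 = 60.

60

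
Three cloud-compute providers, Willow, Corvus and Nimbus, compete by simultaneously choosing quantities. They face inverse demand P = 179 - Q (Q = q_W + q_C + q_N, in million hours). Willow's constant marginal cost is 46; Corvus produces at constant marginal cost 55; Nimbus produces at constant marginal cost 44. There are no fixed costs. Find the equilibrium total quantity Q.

Willow's profit: π_W = (179 - Q)q_W - (46q_W). Setting ∂π_W/∂q_W = 0: 133 - 2q_W - (q_C + q_N) = 0.
Corvus's profit: π_C = (179 - Q)q_C - (55q_C). Setting ∂π_C/∂q_C = 0: 124 - 2q_C - (q_W + q_N) = 0.
Nimbus's first-order condition: 135 - 2q_N - (q_W + q_C) = 0.
Adding the 3 first-order conditions: 392 − 4Q = 0, so Q = 98.
Back-substituting: q_W = (133 − 98) = 35, q_C = (124 − 98) = 26, q_N = (135 − 98) = 37.
Total output Q = 35 + 26 + 37 = 98.

98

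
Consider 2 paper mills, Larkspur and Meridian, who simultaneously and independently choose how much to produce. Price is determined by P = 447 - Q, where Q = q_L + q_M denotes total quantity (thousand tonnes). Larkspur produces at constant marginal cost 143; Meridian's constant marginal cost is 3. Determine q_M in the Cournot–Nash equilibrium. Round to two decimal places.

Larkspur's profit: π_L = (447 - Q)q_L - (143q_L). Setting ∂π_L/∂q_L = 0: 304 - 2q_L - (q_M) = 0.
Meridian's profit: π_M = (447 - Q)q_M - (3q_M). Setting ∂π_M/∂q_M = 0: 444 - 2q_M - (q_L) = 0.
So q_L = (304 - q_M)/2 and q_M = (444 - q_L)/2.
Substituting one into the other gives q_L = 164/3 and q_M = 584/3.

194.67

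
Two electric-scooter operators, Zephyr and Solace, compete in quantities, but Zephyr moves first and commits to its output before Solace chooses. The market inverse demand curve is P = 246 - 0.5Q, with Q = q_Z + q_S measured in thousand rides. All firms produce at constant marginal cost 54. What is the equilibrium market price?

102

The follower Solace best-responds to any q_Z: π_S = (246 - 0.5Q)q_S - 54q_S.
Setting the follower's marginal profit to zero, 192 - (1/2)q_Z - q_S = 0, i.e. q_S = (192 - (1/2)q_Z).
Zephyr substitutes q_S(q_Z) into its own profit: π_Z = q_Z(246 - (1/2)q_Z - (192 - (1/2)q_Z)/2) - 54q_Z = (150 - (1/4)q_Z)q_Z - 54q_Z.
Leader FOC: 96 - (1/2)q_Z = 0, so q_Z = 192.
Then q_S = (192 - (1/2)·192) = 96.
Total output Q = 288, so price P = 246 - (1/2)·288 = 102.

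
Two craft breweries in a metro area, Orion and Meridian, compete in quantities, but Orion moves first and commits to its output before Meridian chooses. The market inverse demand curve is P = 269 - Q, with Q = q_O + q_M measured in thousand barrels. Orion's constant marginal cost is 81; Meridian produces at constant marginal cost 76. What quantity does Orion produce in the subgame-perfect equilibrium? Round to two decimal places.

Solve by backward induction. Given q_O, the follower Meridian maximises π_M = (269 - q_O - q_M)q_M - 76q_M.
Follower FOC: 193 - q_O - 2q_M = 0, so q_M(q_O) = (193 - q_O)/2.
Orion substitutes q_M(q_O) into its own profit: π_O = q_O(269 - q_O - (193 - q_O)/2) - 81q_O = (345/2 - (1/2)q_O)q_O - 81q_O.
Maximising: ∂π_O/∂q_O = 183/2 - q_O = 0, giving q_O = 183/2.
Then q_M = (193 - 183/2)/2 = 203/4.

91.50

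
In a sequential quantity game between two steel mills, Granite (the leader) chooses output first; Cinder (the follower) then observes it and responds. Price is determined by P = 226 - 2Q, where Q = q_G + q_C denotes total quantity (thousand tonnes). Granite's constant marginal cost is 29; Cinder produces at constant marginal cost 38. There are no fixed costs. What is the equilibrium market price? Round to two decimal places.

Solve by backward induction. Given q_G, the follower Cinder maximises π_C = (226 - 2q_G - 2q_C)q_C - 38q_C.
Follower FOC: 188 - 2q_G - 4q_C = 0, so q_C(q_G) = (188 - 2q_G)/4.
The leader anticipates this reaction. Substituting into P = 226 - 2Q gives P = 132 - q_G, so π_G = (132 - q_G)q_G - 29q_G.
The leader's first-order condition 103 - 2q_G = 0 yields q_G = 103/2.
Then q_C = (188 - 2·(103/2))/4 = 85/4.
Total output Q = 291/4, so price P = 226 - 2·(291/4) = 161/2.

80.50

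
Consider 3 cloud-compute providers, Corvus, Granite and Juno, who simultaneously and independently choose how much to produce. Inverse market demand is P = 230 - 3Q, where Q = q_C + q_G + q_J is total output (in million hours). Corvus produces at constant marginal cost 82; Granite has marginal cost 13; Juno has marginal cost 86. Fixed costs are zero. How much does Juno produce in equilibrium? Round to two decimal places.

Corvus's profit: π_C = (230 - 3Q)q_C - (82q_C). Setting ∂π_C/∂q_C = 0: 148 - 6q_C - 3(q_G + q_J) = 0.
Granite's first-order condition: 217 - 6q_G - 3(q_C + q_J) = 0.
Juno's profit: π_J = (230 - 3Q)q_J - (86q_J). Setting ∂π_J/∂q_J = 0: 144 - 6q_J - 3(q_C + q_G) = 0.
Adding the 3 conditions: 509 − 6Q − 6Q = 0, i.e. Q = 509/12.
Back-substituting: q_C = (148 − 509/4)/3 = 83/12, q_G = (217 − 509/4)/3 = 359/12, q_J = (144 − 509/4)/3 = 67/12.

5.58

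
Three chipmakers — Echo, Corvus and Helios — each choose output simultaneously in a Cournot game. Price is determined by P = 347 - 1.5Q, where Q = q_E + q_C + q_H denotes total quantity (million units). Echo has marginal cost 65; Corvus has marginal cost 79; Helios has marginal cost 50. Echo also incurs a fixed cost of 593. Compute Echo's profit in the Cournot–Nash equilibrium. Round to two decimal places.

Echo's profit: π_E = (347 - 1.5Q)q_E - (65q_E). Setting ∂π_E/∂q_E = 0: 282 - 3q_E - (3/2)(q_C + q_H) = 0.
Corvus's profit: π_C = (347 - 1.5Q)q_C - (79q_C). Setting ∂π_C/∂q_C = 0: 268 - 3q_C - (3/2)(q_E + q_H) = 0.
Helios's first-order condition: 297 - 3q_H - (3/2)(q_E + q_C) = 0.
Adding the 3 conditions: 847 − 3Q − 3Q = 0, i.e. Q = 847/6.
Back-substituting: q_E = (282 − 847/4)/(3/2) = 281/6, q_C = (268 − 847/4)/(3/2) = 75/2, q_H = (297 − 847/4)/(3/2) = 341/6.
Price P = 347 - (3/2)·(847/6) = 541/4.
Echo's profit: (541/4 - 65)·(281/6) - 593 = 2697.0417.

2697.04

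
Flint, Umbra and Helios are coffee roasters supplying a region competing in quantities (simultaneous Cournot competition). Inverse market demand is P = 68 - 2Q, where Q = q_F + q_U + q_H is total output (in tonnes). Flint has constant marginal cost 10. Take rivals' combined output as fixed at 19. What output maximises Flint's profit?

With rivals' combined output fixed at 19, Flint's profit is π_F = (68 - 2·19 - 2q_F)q_F - (10q_F) = (30 - 2q_F)q_F - (10q_F).
∂π_F/∂q_F = 20 - 4q_F = 0, so q_F = 5.

5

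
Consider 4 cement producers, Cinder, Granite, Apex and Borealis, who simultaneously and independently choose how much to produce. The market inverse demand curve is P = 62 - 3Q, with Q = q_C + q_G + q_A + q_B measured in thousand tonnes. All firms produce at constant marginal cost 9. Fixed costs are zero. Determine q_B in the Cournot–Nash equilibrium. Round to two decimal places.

3.53

A representative firm's profit is π_i = q_i(62 - 3Q) - 9q_i.
Setting ∂π_i/∂q_i = 0 with rivals' quantities fixed: 53 - 6q_i - 3·Σ_{j≠i} q_j = 0.
With identical firms every q_j equals q_i, so Σ_{j≠i} q_j = 3q_i and 53 = 15q_i, giving q_i = 53/15.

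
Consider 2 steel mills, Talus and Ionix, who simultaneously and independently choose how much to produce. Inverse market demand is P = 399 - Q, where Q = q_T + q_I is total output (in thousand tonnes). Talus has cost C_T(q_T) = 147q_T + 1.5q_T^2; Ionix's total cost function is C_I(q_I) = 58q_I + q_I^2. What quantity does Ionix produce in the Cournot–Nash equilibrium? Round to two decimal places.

76.47

Talus's profit: π_T = (399 - Q)q_T - (147q_T + (3/2)q_T²). Setting ∂π_T/∂q_T = 0: 252 - 5q_T - (q_I) = 0.
Ionix's first-order condition: 341 - 4q_I - (q_T) = 0.
So q_T = (252 - q_I)/5 and q_I = (341 - q_T)/4.
Solving the pair: q_T = 667/19, q_I = 1453/19.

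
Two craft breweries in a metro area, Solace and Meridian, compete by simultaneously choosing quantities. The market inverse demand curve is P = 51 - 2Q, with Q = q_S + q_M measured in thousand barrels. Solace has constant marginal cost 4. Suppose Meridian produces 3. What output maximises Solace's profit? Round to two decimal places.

With the rival's output fixed at 3, Solace's profit is π_S = (51 - 2·3 - 2q_S)q_S - (4q_S) = (45 - 2q_S)q_S - (4q_S).
∂π_S/∂q_S = 41 - 4q_S = 0, so q_S = 41/4.

10.25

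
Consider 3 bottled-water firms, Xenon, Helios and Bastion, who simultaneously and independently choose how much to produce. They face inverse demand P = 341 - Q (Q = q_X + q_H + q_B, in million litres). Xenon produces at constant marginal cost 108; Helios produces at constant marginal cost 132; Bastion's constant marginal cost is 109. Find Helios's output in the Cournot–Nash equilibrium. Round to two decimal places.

40.50

Xenon's profit: π_X = (341 - Q)q_X - (108q_X). Setting ∂π_X/∂q_X = 0: 233 - 2q_X - (q_H + q_B) = 0.
Helios's profit: π_H = (341 - Q)q_H - (132q_H). Setting ∂π_H/∂q_H = 0: 209 - 2q_H - (q_X + q_B) = 0.
Bastion's profit: π_B = (341 - Q)q_B - (109q_B). Setting ∂π_B/∂q_B = 0: 232 - 2q_B - (q_X + q_H) = 0.
Adding the 3 conditions: 674 − 2Q − 2Q = 0, i.e. Q = 337/2.
Back-substituting: q_X = (233 − 337/2) = 129/2, q_H = (209 − 337/2) = 81/2, q_B = (232 − 337/2) = 127/2.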